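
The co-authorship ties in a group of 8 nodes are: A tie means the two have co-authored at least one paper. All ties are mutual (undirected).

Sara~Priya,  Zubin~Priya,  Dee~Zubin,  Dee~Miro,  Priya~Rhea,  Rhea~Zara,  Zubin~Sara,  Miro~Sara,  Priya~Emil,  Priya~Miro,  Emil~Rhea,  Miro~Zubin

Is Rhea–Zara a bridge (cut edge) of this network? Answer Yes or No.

Yes

Without the Rhea–Zara edge there is no alternate route between Rhea and Zara, so the network disconnects. It is a bridge.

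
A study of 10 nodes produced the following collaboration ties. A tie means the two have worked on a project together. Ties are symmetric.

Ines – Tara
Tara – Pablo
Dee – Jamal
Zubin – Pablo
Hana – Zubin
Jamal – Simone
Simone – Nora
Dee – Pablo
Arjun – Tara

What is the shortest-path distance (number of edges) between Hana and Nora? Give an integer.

6

One shortest route is Hana – Zubin – Pablo – Dee – Jamal – Simone – Nora, which uses 6 edges, and at distance 5 from Hana we only reach {Simone}, which does not include Nora. So d(Hana,Nora) = 6.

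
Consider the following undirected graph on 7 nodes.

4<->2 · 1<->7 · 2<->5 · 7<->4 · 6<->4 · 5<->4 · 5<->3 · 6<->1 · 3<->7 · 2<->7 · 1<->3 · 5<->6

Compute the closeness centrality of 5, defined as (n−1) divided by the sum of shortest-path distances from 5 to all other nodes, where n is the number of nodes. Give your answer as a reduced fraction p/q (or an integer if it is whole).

Distances from 5: 1:2, 2:1, 3:1, 4:1, 6:1, 7:2. Sum = 8.
n = 7, so closeness = 6/8 = 3/4.

3/4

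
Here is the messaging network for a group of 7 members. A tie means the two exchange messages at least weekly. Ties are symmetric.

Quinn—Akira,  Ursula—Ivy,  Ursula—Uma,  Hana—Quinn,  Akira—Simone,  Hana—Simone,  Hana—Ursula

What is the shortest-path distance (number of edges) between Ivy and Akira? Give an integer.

One shortest route is Ivy – Ursula – Hana – Quinn – Akira, which uses 4 edges, and at distance 3 from Ivy we only reach {Quinn, Simone}, which does not include Akira. So d(Ivy,Akira) = 4.

4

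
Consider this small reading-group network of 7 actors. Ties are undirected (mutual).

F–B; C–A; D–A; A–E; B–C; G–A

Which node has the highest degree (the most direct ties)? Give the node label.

Degrees — A:4, B:2, C:2, D:1, E:1, F:1, G:1.
The maximum is 4, attained only by A.

A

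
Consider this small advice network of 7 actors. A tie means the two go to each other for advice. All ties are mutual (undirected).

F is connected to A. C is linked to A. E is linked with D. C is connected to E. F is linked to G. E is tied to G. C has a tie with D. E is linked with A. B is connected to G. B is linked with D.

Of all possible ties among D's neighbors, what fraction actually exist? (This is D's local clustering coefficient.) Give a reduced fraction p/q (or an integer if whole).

D's neighbors: B, C, and E (k = 3).
Possible neighbor pairs: C(3,2) = 3. Edges among them: C–E → e = 1.
Clustering(D) = 1/3.

1/3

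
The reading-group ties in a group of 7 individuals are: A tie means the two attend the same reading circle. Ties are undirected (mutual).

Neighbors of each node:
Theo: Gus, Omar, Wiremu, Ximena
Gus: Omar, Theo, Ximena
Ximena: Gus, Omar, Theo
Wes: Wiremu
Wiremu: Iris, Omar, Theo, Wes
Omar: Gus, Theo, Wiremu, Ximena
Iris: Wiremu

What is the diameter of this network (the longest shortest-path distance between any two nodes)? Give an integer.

3

Eccentricity of each node (its greatest distance to any other): Gus:3, Iris:3, Omar:2, Theo:2, Wes:3, Wiremu:2, Ximena:3.
The maximum eccentricity is 3, realized for instance by the pair Iris–Gus via Iris – Wiremu – Omar – Gus. So the diameter is 3.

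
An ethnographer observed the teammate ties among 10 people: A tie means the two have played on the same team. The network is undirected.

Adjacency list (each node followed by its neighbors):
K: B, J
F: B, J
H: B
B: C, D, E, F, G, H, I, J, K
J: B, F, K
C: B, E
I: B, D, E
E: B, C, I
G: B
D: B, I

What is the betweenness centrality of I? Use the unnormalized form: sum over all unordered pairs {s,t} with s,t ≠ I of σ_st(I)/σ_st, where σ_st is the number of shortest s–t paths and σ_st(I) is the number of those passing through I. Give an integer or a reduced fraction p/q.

Pairs whose geodesics pass through I — D–E: 1/2.
All other pairs contribute 0.
Summing the contributions gives betweenness(I) = 1/2.

1/2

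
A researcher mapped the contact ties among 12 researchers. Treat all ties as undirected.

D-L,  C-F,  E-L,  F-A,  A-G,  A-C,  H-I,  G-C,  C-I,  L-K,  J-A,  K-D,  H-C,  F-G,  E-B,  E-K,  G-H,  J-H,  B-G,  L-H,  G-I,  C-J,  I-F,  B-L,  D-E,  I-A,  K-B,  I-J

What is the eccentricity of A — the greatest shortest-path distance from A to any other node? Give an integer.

Distances from A: B:2, C:1, D:4, E:3, F:1, G:1, H:2, I:1, J:1, K:3, L:3.
The largest is 4 (to D), so the eccentricity of A is 4.

4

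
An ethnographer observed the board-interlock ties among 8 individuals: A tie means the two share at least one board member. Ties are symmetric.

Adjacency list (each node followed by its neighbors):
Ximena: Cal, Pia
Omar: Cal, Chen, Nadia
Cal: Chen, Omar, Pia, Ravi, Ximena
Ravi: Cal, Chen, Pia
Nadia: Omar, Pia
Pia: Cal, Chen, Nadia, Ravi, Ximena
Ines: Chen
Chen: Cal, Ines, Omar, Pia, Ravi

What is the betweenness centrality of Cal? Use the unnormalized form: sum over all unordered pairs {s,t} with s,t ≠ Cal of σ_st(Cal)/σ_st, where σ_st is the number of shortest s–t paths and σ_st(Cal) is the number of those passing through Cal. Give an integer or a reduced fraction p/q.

10/3

Pairs whose geodesics pass through Cal — Omar–Pia: 1/3; Omar–Ximena: 1; Omar–Ravi: 1/2; Ximena–Chen: 1/2; Ximena–Ravi: 1/2; Ximena–Ines: 1/2.
All other pairs contribute 0.
Summing the contributions gives betweenness(Cal) = 10/3.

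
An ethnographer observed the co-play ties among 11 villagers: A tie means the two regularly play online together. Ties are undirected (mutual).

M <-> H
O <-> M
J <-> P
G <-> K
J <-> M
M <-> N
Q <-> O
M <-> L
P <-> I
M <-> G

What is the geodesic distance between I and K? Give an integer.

5

One shortest route is I – P – J – M – G – K, which uses 5 edges, and at distance 4 from I we only reach {G, H, L, N, O}, which does not include K. So d(I,K) = 5.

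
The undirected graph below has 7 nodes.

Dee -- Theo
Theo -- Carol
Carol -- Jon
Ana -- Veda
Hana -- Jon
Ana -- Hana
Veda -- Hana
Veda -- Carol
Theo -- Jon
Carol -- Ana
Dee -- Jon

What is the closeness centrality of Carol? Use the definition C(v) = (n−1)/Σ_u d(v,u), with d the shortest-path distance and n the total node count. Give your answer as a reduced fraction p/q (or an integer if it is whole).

3/4

Distances from Carol: Ana:1, Dee:2, Hana:2, Jon:1, Theo:1, Veda:1. Sum = 8.
n = 7, so closeness = 6/8 = 3/4.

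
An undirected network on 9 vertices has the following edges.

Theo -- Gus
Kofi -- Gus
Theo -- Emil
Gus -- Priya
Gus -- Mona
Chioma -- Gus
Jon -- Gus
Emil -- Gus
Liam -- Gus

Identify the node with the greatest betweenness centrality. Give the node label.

Gus

Unnormalized betweenness of each node: Chioma:0, Emil:0, Gus:27, Jon:0, Kofi:0, Liam:0, Mona:0, Priya:0, Theo:0.
Gus has the largest value, 27, making it the main broker — the node through which the most shortest paths run.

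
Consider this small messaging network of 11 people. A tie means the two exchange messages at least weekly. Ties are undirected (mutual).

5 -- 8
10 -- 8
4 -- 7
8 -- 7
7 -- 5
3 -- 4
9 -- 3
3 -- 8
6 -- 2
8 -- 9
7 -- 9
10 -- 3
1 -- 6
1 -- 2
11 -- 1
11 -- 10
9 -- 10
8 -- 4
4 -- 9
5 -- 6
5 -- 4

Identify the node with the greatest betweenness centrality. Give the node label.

Unnormalized betweenness of each node: 1:55/12, 2:0, 3:2/3, 4:31/12, 5:149/12, 6:113/12, 7:11/12, 8:25/4, 9:2, 10:103/12, 11:67/12.
5 has the largest value, 149/12, making it the main broker — the node through which the most shortest paths run.

5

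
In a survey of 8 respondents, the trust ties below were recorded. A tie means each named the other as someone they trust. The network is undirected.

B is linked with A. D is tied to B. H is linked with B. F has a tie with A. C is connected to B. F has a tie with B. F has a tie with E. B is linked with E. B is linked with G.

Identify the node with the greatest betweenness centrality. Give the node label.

Unnormalized betweenness of each node: A:0, B:37/2, C:0, D:0, E:0, F:1/2, G:0, H:0.
B has the largest value, 37/2, making it the main broker — the node through which the most shortest paths run.

B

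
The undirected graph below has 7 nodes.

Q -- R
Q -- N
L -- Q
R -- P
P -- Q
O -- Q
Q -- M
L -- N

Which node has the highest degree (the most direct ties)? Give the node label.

Q

Degrees — L:2, M:1, N:2, O:1, P:2, Q:6, R:2.
The maximum is 6, attained only by Q.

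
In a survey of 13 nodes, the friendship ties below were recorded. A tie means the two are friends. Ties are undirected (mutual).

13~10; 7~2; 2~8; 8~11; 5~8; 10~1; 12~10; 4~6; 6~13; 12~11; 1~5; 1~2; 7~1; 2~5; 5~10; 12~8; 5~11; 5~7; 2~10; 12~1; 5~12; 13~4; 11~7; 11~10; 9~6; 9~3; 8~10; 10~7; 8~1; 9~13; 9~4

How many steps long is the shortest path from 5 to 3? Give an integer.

One shortest route is 5 – 10 – 13 – 9 – 3, which uses 4 edges, and at distance 3 from 5 we only reach {4, 6, 9}, which does not include 3. So d(5,3) = 4.

4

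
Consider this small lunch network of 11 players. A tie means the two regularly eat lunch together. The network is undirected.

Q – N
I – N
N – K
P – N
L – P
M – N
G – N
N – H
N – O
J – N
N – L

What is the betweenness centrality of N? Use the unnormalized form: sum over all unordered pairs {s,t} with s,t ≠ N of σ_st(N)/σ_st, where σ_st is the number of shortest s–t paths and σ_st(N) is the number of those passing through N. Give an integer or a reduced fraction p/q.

44

Pairs whose geodesics pass through N — O–J: 1; O–H: 1; O–P: 1; O–M: 1; O–G: 1; O–I: 1; O–Q: 1; O–L: 1; O–K: 1; J–H: 1; J–P: 1; J–M: 1; J–G: 1; J–I: 1 … (+30 more pairs).
All other pairs contribute 0.
Summing the contributions gives betweenness(N) = 44.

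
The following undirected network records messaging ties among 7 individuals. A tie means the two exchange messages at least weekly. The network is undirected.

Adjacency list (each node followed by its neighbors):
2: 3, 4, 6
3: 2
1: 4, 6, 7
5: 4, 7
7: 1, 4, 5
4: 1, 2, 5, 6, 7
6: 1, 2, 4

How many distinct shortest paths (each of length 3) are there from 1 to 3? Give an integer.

2

The shortest distance is 3. The length-3 paths are: 1–6–2–3; 1–4–2–3.
That gives 2 distinct shortest paths.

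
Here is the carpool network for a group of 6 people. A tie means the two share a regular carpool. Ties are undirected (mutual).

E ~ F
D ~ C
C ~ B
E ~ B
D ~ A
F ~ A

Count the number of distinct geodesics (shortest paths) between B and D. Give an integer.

The shortest distance is 2, and the only length-2 path is B–C–D. So there is exactly 1 shortest path.

1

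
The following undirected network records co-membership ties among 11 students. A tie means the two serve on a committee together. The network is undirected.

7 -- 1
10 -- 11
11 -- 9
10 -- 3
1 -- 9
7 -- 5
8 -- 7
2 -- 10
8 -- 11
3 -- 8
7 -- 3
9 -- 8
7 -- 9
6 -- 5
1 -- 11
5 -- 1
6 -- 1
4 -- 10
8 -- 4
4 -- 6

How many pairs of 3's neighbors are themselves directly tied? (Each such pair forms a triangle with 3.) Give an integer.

1

3's neighbors: 7, 8, and 10.
Neighbor pairs that are themselves tied: 3–7–8. Each forms one triangle with 3, for 1 in total.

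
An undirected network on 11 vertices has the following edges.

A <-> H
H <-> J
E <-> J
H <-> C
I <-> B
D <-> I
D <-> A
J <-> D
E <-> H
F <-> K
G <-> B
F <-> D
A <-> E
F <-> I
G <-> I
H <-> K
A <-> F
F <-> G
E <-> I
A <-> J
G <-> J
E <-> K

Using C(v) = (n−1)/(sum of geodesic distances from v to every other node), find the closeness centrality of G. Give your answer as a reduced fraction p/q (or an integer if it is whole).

10/17

Distances from G: A:2, B:1, C:3, D:2, E:2, F:1, H:2, I:1, J:1, K:2. Sum = 17.
n = 11, so closeness = 10/17.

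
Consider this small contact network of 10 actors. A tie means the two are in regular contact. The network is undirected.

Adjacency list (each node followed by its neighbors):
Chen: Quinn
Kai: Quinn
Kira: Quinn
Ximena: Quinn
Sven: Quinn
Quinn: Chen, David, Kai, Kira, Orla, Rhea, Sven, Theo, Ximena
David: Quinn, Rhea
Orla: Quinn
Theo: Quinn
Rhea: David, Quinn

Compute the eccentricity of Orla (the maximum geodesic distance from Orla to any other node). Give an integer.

Distances from Orla: Chen:2, David:2, Kai:2, Kira:2, Quinn:1, Rhea:2, Sven:2, Theo:2, Ximena:2.
The largest is 2 (to Chen, Kai, Sven, David, Ximena, Rhea, Kira, and Theo), so the eccentricity of Orla is 2.

2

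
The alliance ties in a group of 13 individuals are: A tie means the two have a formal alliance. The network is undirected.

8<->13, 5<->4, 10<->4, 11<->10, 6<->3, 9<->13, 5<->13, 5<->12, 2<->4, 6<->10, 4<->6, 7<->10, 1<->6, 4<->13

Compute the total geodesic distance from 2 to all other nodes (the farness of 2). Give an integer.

30

Distances from 2: 1:3, 3:3, 4:1, 5:2, 6:2, 7:3, 8:3, 9:3, 10:2, 11:3, 12:3, 13:2.
Sum = 3 + 3 + 1 + 2 + 2 + 3 + 3 + 3 + 2 + 3 + 3 + 2 = 30.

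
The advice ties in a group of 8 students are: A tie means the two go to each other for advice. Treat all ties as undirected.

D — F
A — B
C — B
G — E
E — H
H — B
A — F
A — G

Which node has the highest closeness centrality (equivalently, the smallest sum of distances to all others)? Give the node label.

A

Farness (sum of distances to all others) for each node — A:11, B:12, C:18, D:21, E:16, F:15, G:14, H:15.
The smallest farness is 11, for A, so A has the highest closeness.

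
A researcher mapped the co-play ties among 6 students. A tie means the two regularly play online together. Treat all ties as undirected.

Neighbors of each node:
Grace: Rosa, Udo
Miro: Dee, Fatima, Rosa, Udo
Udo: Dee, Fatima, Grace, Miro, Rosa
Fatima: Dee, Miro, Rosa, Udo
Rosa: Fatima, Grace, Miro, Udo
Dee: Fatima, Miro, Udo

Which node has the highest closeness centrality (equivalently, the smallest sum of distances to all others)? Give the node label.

Udo

Farness (sum of distances to all others) for each node — Dee:7, Fatima:6, Grace:8, Miro:6, Rosa:6, Udo:5.
The smallest farness is 5, for Udo, so Udo has the highest closeness.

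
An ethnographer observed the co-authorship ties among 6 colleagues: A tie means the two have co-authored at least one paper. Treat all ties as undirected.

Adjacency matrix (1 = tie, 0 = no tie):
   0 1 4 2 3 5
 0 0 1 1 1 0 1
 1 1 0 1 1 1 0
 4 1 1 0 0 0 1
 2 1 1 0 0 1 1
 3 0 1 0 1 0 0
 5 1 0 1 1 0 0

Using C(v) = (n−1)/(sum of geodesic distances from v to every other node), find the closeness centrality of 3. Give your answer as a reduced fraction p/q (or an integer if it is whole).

Distances from 3: 0:2, 1:1, 2:1, 4:2, 5:2. Sum = 8.
n = 6, so closeness = 5/8.

5/8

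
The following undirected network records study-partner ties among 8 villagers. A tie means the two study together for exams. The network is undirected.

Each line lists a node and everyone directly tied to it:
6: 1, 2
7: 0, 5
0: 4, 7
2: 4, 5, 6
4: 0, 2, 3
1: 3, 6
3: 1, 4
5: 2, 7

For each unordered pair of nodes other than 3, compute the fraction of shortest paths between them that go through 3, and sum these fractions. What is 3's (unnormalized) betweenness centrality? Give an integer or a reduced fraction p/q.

Pairs whose geodesics pass through 3 — 1–7: 1/2; 1–0: 1; 1–4: 1.
All other pairs contribute 0.
Summing the contributions gives betweenness(3) = 5/2.

5/2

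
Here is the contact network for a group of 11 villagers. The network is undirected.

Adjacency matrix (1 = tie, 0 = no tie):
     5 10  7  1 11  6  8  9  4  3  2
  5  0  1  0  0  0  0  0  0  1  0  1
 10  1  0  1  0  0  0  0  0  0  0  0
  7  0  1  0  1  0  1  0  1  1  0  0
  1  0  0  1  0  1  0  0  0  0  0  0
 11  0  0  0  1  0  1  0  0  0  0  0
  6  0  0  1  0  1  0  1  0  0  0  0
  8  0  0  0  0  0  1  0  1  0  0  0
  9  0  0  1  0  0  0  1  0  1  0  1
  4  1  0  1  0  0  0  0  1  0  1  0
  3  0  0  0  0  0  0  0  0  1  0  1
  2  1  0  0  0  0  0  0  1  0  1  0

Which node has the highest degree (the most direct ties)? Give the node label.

7

Degrees — 1:2, 2:3, 3:2, 4:4, 5:3, 6:3, 7:5, 8:2, 9:4, 10:2, 11:2.
The maximum is 5, attained only by 7.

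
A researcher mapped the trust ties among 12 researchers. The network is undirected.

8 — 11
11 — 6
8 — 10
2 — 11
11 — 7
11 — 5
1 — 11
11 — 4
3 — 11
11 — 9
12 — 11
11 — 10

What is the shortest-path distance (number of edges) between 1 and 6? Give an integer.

2

One shortest route is 1 – 11 – 6, which uses 2 edges, and 1 and 6 are not directly tied, so nothing shorter exists. So d(1,6) = 2.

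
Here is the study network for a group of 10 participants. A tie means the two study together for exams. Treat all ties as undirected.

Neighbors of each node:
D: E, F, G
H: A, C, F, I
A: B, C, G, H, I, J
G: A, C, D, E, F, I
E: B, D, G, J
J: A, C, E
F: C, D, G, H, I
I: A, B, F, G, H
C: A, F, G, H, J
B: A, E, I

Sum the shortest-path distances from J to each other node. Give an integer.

15

Distances from J: A:1, B:2, C:1, D:2, E:1, F:2, G:2, H:2, I:2.
Sum = 1 + 2 + 1 + 2 + 1 + 2 + 2 + 2 + 2 = 15.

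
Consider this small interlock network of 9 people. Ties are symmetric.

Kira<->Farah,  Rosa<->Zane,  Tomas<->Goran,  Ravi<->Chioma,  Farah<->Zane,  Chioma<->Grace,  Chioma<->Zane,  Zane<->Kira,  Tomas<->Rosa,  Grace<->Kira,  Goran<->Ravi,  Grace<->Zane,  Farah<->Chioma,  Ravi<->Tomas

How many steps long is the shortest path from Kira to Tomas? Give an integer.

3

One shortest route is Kira – Zane – Rosa – Tomas, which uses 3 edges, and at distance 2 from Kira we only reach {Chioma, Rosa}, which does not include Tomas. So d(Kira,Tomas) = 3.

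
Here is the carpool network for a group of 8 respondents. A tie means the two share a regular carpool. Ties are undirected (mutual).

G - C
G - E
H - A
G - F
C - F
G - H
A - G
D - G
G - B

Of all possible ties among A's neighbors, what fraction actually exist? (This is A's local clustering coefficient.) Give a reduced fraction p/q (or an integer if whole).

A's neighbors: G and H (k = 2).
Possible neighbor pairs: C(2,2) = 1. Edges among them: G–H → e = 1.
Clustering(A) = 1/1.

1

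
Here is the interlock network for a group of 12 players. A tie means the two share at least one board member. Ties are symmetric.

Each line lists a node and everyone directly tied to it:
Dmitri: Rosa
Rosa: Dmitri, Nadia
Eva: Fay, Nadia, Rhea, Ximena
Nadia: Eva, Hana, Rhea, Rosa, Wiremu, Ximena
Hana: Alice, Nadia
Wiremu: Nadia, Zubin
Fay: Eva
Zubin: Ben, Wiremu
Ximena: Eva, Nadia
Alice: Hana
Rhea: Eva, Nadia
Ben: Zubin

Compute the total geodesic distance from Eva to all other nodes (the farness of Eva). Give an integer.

Distances from Eva: Alice:3, Ben:4, Dmitri:3, Fay:1, Hana:2, Nadia:1, Rhea:1, Rosa:2, Wiremu:2, Ximena:1, Zubin:3.
Sum = 3 + 4 + 3 + 1 + 2 + 1 + 1 + 2 + 2 + 1 + 3 = 23.

23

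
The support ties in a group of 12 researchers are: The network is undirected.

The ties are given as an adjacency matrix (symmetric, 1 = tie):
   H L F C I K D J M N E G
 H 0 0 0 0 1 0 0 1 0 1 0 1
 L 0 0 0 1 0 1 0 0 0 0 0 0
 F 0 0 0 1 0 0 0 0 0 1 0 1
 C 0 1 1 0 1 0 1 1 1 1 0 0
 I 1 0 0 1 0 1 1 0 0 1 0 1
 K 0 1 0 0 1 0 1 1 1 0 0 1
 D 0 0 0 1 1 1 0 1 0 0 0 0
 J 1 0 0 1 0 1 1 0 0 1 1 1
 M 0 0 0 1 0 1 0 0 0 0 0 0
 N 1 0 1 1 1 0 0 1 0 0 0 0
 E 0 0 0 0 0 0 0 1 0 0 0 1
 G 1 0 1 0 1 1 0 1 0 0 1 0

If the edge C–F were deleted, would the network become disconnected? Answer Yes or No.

No

Even without that edge, C still reaches F via C – N – F, so the network stays connected. Not a bridge.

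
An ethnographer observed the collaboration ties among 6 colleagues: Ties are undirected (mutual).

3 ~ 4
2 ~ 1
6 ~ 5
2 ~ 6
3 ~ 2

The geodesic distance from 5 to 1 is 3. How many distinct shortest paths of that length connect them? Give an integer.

The shortest distance is 3, and the only length-3 path is 5–6–2–1. So there is exactly 1 shortest path.

1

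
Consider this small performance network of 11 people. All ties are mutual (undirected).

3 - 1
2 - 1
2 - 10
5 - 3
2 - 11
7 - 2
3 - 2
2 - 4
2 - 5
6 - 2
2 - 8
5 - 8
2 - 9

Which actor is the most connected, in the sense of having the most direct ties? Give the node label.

Degrees — 1:2, 2:10, 3:3, 4:1, 5:3, 6:1, 7:1, 8:2, 9:1, 10:1, 11:1.
The maximum is 10, attained only by 2.

2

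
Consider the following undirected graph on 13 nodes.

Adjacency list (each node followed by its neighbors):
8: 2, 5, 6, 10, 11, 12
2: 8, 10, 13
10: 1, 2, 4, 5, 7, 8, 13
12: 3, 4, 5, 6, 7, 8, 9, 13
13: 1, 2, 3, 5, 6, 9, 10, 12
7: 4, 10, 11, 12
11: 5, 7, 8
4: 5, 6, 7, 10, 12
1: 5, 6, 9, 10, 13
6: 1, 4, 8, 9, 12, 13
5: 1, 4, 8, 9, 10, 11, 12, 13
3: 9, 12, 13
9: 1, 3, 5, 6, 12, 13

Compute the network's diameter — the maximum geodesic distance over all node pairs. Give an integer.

3

Eccentricity of each node (its greatest distance to any other): 1:2, 2:2, 3:3, 4:2, 5:2, 6:2, 7:2, 8:2, 9:2, 10:2, 11:3, 12:2, 13:2.
The maximum eccentricity is 3, realized for instance by the pair 11–3 via 11 – 5 – 13 – 3. So the diameter is 3.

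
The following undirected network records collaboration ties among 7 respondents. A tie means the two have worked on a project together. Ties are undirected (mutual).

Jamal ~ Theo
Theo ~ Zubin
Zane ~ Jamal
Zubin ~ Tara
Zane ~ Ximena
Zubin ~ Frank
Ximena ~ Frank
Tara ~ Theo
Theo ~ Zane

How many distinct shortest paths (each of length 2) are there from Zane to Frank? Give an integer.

1

The shortest distance is 2, and the only length-2 path is Zane–Ximena–Frank. So there is exactly 1 shortest path.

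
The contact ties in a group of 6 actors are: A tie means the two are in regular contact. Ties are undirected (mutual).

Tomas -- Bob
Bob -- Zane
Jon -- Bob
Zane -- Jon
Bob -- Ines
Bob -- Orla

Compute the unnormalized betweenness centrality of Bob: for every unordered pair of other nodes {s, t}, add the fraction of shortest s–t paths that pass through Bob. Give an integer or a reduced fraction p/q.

Pairs whose geodesics pass through Bob — Zane–Ines: 1; Zane–Orla: 1; Zane–Tomas: 1; Jon–Ines: 1; Jon–Orla: 1; Jon–Tomas: 1; Ines–Orla: 1; Ines–Tomas: 1; Orla–Tomas: 1.
All other pairs contribute 0.
Summing the contributions gives betweenness(Bob) = 9.

9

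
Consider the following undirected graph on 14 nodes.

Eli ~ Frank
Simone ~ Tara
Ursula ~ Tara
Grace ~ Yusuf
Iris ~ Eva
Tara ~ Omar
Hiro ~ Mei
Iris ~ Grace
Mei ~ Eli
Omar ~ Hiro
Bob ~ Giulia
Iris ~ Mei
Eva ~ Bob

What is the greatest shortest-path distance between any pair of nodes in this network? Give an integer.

Eccentricity of each node (its greatest distance to any other): Bob:7, Eli:5, Eva:6, Frank:6, Giulia:8, Grace:6, Hiro:5, Iris:5, Mei:4, Omar:6, Simone:8, Tara:7, Ursula:8, Yusuf:7.
The maximum eccentricity is 8, realized for instance by the pair Simone–Giulia via Simone – Tara – Omar – Hiro – Mei – Iris – Eva – Bob – Giulia. So the diameter is 8.

8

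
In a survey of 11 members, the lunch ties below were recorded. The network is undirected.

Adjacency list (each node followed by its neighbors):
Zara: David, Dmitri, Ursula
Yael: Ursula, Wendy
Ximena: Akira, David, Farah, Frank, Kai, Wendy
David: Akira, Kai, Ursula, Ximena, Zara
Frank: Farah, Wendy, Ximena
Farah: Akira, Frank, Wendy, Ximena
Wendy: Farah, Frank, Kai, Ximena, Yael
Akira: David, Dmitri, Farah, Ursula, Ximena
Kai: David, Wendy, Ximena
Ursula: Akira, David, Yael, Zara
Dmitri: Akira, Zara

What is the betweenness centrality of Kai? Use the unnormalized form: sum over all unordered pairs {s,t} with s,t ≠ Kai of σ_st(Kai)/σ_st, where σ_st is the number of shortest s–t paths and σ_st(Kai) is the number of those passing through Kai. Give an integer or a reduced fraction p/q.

5/6

Pairs whose geodesics pass through Kai — David–Wendy: 1/2; Zara–Wendy: 1/3.
All other pairs contribute 0.
Summing the contributions gives betweenness(Kai) = 5/6.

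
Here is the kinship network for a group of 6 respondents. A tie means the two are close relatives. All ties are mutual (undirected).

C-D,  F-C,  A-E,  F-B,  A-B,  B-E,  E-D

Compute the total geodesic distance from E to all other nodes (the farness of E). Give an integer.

7

Distances from E: A:1, B:1, C:2, D:1, F:2.
Sum = 1 + 1 + 2 + 1 + 2 = 7.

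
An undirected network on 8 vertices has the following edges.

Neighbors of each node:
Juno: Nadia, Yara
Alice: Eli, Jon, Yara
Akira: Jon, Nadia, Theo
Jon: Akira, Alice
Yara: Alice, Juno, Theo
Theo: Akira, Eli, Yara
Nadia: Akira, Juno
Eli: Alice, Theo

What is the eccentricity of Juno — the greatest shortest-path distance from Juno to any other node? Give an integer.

3

Distances from Juno: Akira:2, Alice:2, Eli:3, Jon:3, Nadia:1, Theo:2, Yara:1.
The largest is 3 (to Jon and Eli), so the eccentricity of Juno is 3.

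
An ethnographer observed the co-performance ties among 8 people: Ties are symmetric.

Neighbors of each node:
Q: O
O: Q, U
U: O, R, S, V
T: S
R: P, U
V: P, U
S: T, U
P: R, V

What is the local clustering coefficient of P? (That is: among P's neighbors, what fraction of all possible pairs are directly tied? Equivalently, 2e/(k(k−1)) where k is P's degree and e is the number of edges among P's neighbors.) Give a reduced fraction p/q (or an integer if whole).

0

P's neighbors: R and V (k = 2).
Possible neighbor pairs: C(2,2) = 1. Edges among them: none → e = 0.
Clustering(P) = 0/1.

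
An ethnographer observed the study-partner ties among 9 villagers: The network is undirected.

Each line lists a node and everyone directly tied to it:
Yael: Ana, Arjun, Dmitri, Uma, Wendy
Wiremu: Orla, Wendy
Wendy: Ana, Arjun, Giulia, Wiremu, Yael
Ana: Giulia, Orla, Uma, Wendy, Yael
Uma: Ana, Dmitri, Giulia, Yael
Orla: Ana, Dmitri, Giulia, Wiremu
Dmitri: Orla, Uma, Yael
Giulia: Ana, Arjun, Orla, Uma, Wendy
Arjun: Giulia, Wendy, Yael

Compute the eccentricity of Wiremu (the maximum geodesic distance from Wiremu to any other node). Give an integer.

3

Distances from Wiremu: Ana:2, Arjun:2, Dmitri:2, Giulia:2, Orla:1, Uma:3, Wendy:1, Yael:2.
The largest is 3 (to Uma), so the eccentricity of Wiremu is 3.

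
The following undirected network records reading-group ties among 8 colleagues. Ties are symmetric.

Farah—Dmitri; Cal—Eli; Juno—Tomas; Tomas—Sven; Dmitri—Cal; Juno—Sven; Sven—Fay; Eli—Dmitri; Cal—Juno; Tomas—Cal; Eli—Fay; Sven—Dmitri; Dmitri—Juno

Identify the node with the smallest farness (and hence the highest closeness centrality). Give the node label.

Farness (sum of distances to all others) for each node — Cal:10, Dmitri:9, Eli:11, Farah:15, Fay:13, Juno:10, Sven:10, Tomas:12.
The smallest farness is 9, for Dmitri, so Dmitri has the highest closeness.

Dmitri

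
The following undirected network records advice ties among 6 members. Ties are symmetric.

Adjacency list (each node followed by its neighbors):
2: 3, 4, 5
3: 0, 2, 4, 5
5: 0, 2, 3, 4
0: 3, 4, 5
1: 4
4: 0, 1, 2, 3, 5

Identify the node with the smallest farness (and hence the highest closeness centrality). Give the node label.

Farness (sum of distances to all others) for each node — 0:7, 1:9, 2:7, 3:6, 4:5, 5:6.
The smallest farness is 5, for 4, so 4 has the highest closeness.

4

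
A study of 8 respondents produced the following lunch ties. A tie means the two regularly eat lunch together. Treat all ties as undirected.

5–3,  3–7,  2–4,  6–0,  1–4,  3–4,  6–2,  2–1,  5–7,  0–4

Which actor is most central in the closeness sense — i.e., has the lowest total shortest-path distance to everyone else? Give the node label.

4

Farness (sum of distances to all others) for each node — 0:14, 1:14, 2:13, 3:12, 4:10, 5:17, 6:17, 7:17.
The smallest farness is 10, for 4, so 4 has the highest closeness.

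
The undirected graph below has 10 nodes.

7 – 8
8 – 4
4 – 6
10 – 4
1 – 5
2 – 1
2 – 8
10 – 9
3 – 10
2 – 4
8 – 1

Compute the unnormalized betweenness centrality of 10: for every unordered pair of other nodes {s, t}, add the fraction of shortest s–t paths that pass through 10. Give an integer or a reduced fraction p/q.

Pairs whose geodesics pass through 10 — 7–3: 1; 7–9: 1; 3–2: 1; 3–1: 2/2; 3–4: 1; 3–6: 1; 3–8: 1; 3–9: 1; 3–5: 2/2; 2–9: 1; 1–9: 2/2; 4–9: 1; 6–9: 1; 8–9: 1 … (+1 more pairs).
All other pairs contribute 0.
Summing the contributions gives betweenness(10) = 15.

15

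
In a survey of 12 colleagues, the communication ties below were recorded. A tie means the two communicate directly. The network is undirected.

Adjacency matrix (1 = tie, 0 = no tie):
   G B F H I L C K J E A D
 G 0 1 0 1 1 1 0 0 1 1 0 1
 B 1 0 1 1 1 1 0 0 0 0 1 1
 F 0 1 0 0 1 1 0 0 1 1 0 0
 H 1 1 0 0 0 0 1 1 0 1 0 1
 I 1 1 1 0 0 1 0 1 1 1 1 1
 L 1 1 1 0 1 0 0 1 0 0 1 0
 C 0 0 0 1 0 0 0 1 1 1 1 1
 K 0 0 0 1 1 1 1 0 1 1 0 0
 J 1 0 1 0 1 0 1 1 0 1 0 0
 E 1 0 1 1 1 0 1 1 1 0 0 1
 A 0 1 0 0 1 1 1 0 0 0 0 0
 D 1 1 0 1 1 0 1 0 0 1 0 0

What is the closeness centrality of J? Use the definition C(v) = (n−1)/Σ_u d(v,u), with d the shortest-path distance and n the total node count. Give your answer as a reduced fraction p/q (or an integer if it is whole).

11/16

Distances from J: A:2, B:2, C:1, D:2, E:1, F:1, G:1, H:2, I:1, K:1, L:2. Sum = 16.
n = 12, so closeness = 11/16.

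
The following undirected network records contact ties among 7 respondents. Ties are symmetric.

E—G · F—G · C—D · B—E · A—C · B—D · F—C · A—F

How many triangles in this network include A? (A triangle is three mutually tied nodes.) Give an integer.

1

A's neighbors: C and F.
Neighbor pairs that are themselves tied: A–C–F. Each forms one triangle with A, for 1 in total.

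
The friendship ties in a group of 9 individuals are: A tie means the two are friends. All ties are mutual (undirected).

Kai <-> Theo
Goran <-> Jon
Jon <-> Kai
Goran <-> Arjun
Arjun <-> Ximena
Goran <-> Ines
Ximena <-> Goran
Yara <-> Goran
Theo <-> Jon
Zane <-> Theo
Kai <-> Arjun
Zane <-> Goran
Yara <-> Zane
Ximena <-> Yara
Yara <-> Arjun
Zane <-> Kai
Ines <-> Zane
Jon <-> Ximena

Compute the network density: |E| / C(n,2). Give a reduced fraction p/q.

There are 18 edges and 9 nodes, so the maximum possible is C(9,2) = 36.
Density = 18/36 = 1/2.

1/2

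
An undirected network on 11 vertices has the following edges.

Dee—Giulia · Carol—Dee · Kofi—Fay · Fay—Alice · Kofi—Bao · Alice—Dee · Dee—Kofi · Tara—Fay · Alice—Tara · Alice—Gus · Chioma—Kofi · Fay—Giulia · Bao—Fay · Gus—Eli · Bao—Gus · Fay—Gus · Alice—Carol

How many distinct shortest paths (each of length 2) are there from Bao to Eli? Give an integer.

1

The shortest distance is 2, and the only length-2 path is Bao–Gus–Eli. So there is exactly 1 shortest path.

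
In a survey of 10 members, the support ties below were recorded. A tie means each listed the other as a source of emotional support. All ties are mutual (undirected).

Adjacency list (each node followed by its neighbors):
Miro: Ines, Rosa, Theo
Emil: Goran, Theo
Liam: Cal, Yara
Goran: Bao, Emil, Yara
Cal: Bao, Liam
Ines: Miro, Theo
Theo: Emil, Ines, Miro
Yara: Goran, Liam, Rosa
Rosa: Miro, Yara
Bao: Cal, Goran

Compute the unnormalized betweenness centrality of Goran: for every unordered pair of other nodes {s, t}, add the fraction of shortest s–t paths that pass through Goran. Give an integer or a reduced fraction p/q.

12

Pairs whose geodesics pass through Goran — Ines–Cal: 1/2; Ines–Bao: 1; Miro–Bao: 2/2; Rosa–Bao: 1; Rosa–Emil: 1/2; Yara–Bao: 1; Yara–Emil: 1; Yara–Theo: 1/2; Liam–Emil: 1; Liam–Theo: 1/2; Cal–Emil: 1; Cal–Theo: 1; Bao–Emil: 1; Bao–Theo: 1.
All other pairs contribute 0.
Summing the contributions gives betweenness(Goran) = 12.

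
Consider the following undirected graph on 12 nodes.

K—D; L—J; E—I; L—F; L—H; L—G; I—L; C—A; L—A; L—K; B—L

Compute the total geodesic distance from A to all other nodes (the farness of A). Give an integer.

Distances from A: B:2, C:1, D:3, E:3, F:2, G:2, H:2, I:2, J:2, K:2, L:1.
Sum = 2 + 1 + 3 + 3 + 2 + 2 + 2 + 2 + 2 + 2 + 1 = 22.

22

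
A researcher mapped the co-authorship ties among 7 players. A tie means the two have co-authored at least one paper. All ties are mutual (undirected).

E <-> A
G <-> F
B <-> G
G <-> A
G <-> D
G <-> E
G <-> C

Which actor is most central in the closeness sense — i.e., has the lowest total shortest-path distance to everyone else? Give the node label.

G

Farness (sum of distances to all others) for each node — A:10, B:11, C:11, D:11, E:10, F:11, G:6.
The smallest farness is 6, for G, so G has the highest closeness.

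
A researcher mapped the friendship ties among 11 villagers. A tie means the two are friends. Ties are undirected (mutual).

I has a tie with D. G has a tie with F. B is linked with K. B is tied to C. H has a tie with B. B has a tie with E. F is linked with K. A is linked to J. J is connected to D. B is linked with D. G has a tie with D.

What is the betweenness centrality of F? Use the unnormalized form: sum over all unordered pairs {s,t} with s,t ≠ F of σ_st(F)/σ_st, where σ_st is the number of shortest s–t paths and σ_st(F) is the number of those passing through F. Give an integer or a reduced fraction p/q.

1

Pairs whose geodesics pass through F — K–G: 1.
All other pairs contribute 0.
Summing the contributions gives betweenness(F) = 1.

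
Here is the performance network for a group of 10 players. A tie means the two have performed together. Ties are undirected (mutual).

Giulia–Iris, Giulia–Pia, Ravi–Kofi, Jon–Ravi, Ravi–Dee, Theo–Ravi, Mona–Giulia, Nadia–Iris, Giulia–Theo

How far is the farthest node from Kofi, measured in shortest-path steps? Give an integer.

Distances from Kofi: Dee:2, Giulia:3, Iris:4, Jon:2, Mona:4, Nadia:5, Pia:4, Ravi:1, Theo:2.
The largest is 5 (to Nadia), so the eccentricity of Kofi is 5.

5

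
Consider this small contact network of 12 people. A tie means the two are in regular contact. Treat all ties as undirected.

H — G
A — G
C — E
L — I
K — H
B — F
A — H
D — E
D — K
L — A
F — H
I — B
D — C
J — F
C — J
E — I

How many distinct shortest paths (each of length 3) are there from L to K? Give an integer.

The shortest distance is 3, and the only length-3 path is L–A–H–K. So there is exactly 1 shortest path.

1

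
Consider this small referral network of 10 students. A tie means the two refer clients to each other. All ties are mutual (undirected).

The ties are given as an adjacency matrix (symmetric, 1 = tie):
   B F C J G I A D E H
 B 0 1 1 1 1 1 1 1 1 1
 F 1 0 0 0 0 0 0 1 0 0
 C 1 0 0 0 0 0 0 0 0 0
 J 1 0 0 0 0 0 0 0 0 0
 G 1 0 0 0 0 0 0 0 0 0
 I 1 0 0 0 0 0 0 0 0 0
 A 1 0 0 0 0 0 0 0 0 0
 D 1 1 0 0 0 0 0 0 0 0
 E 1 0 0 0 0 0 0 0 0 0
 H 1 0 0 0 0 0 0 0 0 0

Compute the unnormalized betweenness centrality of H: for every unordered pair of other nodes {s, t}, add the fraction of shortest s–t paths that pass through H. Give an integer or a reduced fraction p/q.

0

No shortest path between any pair of other nodes passes through H.
Summing the contributions gives betweenness(H) = 0.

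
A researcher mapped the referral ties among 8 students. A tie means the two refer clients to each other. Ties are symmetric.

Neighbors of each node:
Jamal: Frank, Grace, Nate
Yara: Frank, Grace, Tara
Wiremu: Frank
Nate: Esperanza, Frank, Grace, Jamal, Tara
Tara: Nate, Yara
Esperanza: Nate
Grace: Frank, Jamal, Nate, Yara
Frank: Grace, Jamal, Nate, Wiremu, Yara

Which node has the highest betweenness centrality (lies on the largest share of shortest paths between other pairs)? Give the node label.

Nate

Unnormalized betweenness of each node: Esperanza:0, Frank:43/6, Grace:7/6, Jamal:0, Nate:17/2, Tara:2/3, Wiremu:0, Yara:3/2.
Nate has the largest value, 17/2, making it the main broker — the node through which the most shortest paths run.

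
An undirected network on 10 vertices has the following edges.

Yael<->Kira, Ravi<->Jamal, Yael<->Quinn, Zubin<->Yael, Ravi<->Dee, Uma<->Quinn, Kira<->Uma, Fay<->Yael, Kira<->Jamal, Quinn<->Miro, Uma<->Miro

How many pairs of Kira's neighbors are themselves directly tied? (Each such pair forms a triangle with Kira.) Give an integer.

0

Kira's neighbors are Jamal, Uma, and Yael, but none of them are tied to each other, so no triangle contains Kira.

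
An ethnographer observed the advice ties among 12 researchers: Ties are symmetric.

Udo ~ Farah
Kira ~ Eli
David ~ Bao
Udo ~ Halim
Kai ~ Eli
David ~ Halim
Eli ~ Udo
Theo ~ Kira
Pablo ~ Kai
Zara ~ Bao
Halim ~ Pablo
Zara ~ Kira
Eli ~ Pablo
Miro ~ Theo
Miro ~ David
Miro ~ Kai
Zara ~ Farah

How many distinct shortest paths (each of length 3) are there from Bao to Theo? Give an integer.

The shortest distance is 3. The length-3 paths are: Bao–David–Miro–Theo; Bao–Zara–Kira–Theo.
That gives 2 distinct shortest paths.

2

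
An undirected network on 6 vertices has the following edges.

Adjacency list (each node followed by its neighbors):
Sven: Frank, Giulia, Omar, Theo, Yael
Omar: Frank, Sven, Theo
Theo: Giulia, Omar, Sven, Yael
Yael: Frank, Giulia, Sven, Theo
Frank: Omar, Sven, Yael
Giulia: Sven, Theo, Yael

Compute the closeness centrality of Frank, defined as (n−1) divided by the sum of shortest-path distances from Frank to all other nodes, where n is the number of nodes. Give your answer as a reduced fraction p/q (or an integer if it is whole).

Distances from Frank: Giulia:2, Omar:1, Sven:1, Theo:2, Yael:1. Sum = 7.
n = 6, so closeness = 5/7.

5/7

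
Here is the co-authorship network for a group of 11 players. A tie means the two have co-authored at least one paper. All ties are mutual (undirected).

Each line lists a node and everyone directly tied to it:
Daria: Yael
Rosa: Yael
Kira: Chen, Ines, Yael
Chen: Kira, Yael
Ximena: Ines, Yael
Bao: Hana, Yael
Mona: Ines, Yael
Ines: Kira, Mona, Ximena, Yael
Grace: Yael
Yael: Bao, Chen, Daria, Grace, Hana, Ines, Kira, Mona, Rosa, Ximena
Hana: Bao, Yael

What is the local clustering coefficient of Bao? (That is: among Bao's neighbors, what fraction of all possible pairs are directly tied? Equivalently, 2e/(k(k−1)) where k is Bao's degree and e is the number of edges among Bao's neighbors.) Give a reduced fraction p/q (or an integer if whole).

Bao's neighbors: Hana and Yael (k = 2).
Possible neighbor pairs: C(2,2) = 1. Edges among them: Hana–Yael → e = 1.
Clustering(Bao) = 1/1.

1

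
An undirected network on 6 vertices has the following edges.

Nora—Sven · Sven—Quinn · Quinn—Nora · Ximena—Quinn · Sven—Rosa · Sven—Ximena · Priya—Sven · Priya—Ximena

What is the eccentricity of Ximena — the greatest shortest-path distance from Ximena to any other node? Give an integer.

2

Distances from Ximena: Nora:2, Priya:1, Quinn:1, Rosa:2, Sven:1.
The largest is 2 (to Nora and Rosa), so the eccentricity of Ximena is 2.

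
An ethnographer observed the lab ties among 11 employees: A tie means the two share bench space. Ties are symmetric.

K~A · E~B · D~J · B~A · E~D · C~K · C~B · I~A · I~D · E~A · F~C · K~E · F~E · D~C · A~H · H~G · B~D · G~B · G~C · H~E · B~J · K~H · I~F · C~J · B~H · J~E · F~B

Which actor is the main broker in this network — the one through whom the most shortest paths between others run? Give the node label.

B

Unnormalized betweenness of each node: A:13/4, B:437/60, C:14/3, D:27/10, E:5, F:17/10, G:1/3, H:23/12, I:11/12, J:1/5, K:31/30.
B has the largest value, 437/60, making it the main broker — the node through which the most shortest paths run.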